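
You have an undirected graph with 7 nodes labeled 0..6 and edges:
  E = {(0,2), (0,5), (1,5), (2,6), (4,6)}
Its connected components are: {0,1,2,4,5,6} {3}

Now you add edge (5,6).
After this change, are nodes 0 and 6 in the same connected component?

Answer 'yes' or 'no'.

Initial components: {0,1,2,4,5,6} {3}
Adding edge (5,6): both already in same component {0,1,2,4,5,6}. No change.
New components: {0,1,2,4,5,6} {3}
Are 0 and 6 in the same component? yes

Answer: yes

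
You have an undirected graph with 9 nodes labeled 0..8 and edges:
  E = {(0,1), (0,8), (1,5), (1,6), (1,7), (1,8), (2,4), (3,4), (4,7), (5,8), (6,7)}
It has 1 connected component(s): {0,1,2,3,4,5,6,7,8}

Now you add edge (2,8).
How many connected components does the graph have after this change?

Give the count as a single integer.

Answer: 1

Derivation:
Initial component count: 1
Add (2,8): endpoints already in same component. Count unchanged: 1.
New component count: 1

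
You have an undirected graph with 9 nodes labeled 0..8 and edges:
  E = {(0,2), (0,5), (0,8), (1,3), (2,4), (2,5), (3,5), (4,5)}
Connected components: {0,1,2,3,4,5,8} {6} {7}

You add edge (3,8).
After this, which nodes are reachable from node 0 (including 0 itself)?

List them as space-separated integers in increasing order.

Before: nodes reachable from 0: {0,1,2,3,4,5,8}
Adding (3,8): both endpoints already in same component. Reachability from 0 unchanged.
After: nodes reachable from 0: {0,1,2,3,4,5,8}

Answer: 0 1 2 3 4 5 8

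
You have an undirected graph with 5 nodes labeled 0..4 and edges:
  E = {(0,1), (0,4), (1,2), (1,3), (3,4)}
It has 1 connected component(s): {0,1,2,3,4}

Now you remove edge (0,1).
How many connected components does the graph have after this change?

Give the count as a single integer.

Initial component count: 1
Remove (0,1): not a bridge. Count unchanged: 1.
  After removal, components: {0,1,2,3,4}
New component count: 1

Answer: 1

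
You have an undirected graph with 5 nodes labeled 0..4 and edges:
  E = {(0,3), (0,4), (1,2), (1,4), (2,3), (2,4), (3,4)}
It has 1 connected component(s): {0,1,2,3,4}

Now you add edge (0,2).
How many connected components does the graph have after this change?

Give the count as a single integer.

Initial component count: 1
Add (0,2): endpoints already in same component. Count unchanged: 1.
New component count: 1

Answer: 1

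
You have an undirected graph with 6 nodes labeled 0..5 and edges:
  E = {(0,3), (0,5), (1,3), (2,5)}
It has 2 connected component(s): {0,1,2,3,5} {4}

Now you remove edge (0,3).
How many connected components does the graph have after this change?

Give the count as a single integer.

Initial component count: 2
Remove (0,3): it was a bridge. Count increases: 2 -> 3.
  After removal, components: {0,2,5} {1,3} {4}
New component count: 3

Answer: 3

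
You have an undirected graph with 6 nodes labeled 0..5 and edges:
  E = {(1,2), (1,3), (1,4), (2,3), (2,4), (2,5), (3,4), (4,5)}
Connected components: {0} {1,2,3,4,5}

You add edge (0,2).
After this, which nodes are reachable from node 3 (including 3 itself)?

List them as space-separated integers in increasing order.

Before: nodes reachable from 3: {1,2,3,4,5}
Adding (0,2): merges 3's component with another. Reachability grows.
After: nodes reachable from 3: {0,1,2,3,4,5}

Answer: 0 1 2 3 4 5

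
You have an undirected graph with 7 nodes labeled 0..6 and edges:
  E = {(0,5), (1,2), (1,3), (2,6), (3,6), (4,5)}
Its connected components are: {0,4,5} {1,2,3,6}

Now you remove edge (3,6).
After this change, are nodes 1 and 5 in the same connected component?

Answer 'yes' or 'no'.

Answer: no

Derivation:
Initial components: {0,4,5} {1,2,3,6}
Removing edge (3,6): not a bridge — component count unchanged at 2.
New components: {0,4,5} {1,2,3,6}
Are 1 and 5 in the same component? no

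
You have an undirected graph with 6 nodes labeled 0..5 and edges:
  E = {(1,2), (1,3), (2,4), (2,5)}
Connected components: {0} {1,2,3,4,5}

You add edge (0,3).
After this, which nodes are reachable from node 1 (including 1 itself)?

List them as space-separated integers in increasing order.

Answer: 0 1 2 3 4 5

Derivation:
Before: nodes reachable from 1: {1,2,3,4,5}
Adding (0,3): merges 1's component with another. Reachability grows.
After: nodes reachable from 1: {0,1,2,3,4,5}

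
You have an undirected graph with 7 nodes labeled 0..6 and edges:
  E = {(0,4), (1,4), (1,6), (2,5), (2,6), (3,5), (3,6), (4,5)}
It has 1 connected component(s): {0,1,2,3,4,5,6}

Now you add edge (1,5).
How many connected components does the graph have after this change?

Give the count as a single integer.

Initial component count: 1
Add (1,5): endpoints already in same component. Count unchanged: 1.
New component count: 1

Answer: 1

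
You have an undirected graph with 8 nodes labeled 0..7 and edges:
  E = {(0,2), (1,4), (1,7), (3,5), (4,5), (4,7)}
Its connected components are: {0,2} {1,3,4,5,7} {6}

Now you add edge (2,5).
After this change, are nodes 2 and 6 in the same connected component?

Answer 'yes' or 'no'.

Answer: no

Derivation:
Initial components: {0,2} {1,3,4,5,7} {6}
Adding edge (2,5): merges {0,2} and {1,3,4,5,7}.
New components: {0,1,2,3,4,5,7} {6}
Are 2 and 6 in the same component? no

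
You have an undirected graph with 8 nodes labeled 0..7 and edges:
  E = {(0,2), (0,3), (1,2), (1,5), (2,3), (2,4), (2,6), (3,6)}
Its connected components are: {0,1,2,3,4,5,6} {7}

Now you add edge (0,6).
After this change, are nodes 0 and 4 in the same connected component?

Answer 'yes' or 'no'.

Initial components: {0,1,2,3,4,5,6} {7}
Adding edge (0,6): both already in same component {0,1,2,3,4,5,6}. No change.
New components: {0,1,2,3,4,5,6} {7}
Are 0 and 4 in the same component? yes

Answer: yes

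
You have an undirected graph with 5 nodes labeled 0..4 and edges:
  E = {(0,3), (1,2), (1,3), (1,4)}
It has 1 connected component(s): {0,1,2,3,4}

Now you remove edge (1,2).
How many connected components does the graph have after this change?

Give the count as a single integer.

Initial component count: 1
Remove (1,2): it was a bridge. Count increases: 1 -> 2.
  After removal, components: {0,1,3,4} {2}
New component count: 2

Answer: 2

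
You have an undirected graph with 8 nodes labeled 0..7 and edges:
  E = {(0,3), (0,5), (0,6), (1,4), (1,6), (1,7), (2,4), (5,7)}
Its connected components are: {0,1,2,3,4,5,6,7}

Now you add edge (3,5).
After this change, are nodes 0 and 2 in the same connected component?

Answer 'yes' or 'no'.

Initial components: {0,1,2,3,4,5,6,7}
Adding edge (3,5): both already in same component {0,1,2,3,4,5,6,7}. No change.
New components: {0,1,2,3,4,5,6,7}
Are 0 and 2 in the same component? yes

Answer: yes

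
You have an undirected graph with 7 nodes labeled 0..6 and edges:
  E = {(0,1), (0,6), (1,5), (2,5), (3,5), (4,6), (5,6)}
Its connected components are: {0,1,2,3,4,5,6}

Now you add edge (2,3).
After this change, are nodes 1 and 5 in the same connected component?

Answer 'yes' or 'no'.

Initial components: {0,1,2,3,4,5,6}
Adding edge (2,3): both already in same component {0,1,2,3,4,5,6}. No change.
New components: {0,1,2,3,4,5,6}
Are 1 and 5 in the same component? yes

Answer: yes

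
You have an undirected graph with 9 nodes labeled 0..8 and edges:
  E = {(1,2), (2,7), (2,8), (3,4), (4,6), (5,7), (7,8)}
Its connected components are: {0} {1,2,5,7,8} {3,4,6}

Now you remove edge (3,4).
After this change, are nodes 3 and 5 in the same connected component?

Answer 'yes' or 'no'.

Answer: no

Derivation:
Initial components: {0} {1,2,5,7,8} {3,4,6}
Removing edge (3,4): it was a bridge — component count 3 -> 4.
New components: {0} {1,2,5,7,8} {3} {4,6}
Are 3 and 5 in the same component? no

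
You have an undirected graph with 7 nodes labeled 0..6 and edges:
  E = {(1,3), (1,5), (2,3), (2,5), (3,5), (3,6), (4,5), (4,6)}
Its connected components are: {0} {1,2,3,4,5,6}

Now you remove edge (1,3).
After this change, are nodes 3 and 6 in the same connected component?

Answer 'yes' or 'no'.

Initial components: {0} {1,2,3,4,5,6}
Removing edge (1,3): not a bridge — component count unchanged at 2.
New components: {0} {1,2,3,4,5,6}
Are 3 and 6 in the same component? yes

Answer: yes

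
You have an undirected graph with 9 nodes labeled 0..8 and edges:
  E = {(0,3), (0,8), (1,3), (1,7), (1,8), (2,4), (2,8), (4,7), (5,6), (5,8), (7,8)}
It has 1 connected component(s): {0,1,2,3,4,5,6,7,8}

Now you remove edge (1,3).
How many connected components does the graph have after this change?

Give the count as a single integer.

Initial component count: 1
Remove (1,3): not a bridge. Count unchanged: 1.
  After removal, components: {0,1,2,3,4,5,6,7,8}
New component count: 1

Answer: 1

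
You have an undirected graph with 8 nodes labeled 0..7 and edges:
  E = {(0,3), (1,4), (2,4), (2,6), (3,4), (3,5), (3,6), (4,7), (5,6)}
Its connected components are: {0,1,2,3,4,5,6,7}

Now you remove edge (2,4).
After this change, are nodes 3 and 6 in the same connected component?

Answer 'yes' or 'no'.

Initial components: {0,1,2,3,4,5,6,7}
Removing edge (2,4): not a bridge — component count unchanged at 1.
New components: {0,1,2,3,4,5,6,7}
Are 3 and 6 in the same component? yes

Answer: yes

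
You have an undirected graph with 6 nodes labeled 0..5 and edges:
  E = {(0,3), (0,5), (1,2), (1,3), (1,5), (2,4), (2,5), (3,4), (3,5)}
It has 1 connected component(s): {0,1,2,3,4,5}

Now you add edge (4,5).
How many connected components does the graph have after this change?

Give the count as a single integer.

Initial component count: 1
Add (4,5): endpoints already in same component. Count unchanged: 1.
New component count: 1

Answer: 1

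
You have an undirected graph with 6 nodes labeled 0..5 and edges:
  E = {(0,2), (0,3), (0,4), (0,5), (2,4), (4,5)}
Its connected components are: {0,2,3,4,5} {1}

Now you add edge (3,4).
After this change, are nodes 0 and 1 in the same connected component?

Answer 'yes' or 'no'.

Answer: no

Derivation:
Initial components: {0,2,3,4,5} {1}
Adding edge (3,4): both already in same component {0,2,3,4,5}. No change.
New components: {0,2,3,4,5} {1}
Are 0 and 1 in the same component? no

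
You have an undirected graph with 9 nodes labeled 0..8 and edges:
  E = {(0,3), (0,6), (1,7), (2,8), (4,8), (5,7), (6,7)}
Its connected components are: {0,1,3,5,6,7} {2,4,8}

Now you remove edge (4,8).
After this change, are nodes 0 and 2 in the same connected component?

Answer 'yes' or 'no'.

Answer: no

Derivation:
Initial components: {0,1,3,5,6,7} {2,4,8}
Removing edge (4,8): it was a bridge — component count 2 -> 3.
New components: {0,1,3,5,6,7} {2,8} {4}
Are 0 and 2 in the same component? no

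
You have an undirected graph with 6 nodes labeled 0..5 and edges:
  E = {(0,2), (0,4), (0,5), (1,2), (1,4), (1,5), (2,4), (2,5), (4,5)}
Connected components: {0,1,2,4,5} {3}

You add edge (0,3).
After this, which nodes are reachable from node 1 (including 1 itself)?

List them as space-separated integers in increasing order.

Before: nodes reachable from 1: {0,1,2,4,5}
Adding (0,3): merges 1's component with another. Reachability grows.
After: nodes reachable from 1: {0,1,2,3,4,5}

Answer: 0 1 2 3 4 5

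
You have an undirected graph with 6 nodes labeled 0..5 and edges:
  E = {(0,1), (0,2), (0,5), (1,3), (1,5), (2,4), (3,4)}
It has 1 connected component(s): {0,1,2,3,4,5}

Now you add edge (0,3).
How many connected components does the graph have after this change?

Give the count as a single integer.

Initial component count: 1
Add (0,3): endpoints already in same component. Count unchanged: 1.
New component count: 1

Answer: 1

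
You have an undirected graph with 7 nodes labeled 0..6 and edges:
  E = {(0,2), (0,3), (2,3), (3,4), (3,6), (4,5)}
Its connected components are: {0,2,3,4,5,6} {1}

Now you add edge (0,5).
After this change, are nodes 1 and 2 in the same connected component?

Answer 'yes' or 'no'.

Initial components: {0,2,3,4,5,6} {1}
Adding edge (0,5): both already in same component {0,2,3,4,5,6}. No change.
New components: {0,2,3,4,5,6} {1}
Are 1 and 2 in the same component? no

Answer: no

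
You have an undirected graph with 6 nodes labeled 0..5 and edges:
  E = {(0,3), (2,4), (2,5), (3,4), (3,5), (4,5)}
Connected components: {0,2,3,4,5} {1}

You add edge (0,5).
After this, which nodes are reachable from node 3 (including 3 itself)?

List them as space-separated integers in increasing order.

Before: nodes reachable from 3: {0,2,3,4,5}
Adding (0,5): both endpoints already in same component. Reachability from 3 unchanged.
After: nodes reachable from 3: {0,2,3,4,5}

Answer: 0 2 3 4 5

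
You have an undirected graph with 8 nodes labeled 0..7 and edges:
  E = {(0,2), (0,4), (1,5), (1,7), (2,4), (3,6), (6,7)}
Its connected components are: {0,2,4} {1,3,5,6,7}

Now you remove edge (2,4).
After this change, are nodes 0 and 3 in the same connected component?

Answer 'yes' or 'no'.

Answer: no

Derivation:
Initial components: {0,2,4} {1,3,5,6,7}
Removing edge (2,4): not a bridge — component count unchanged at 2.
New components: {0,2,4} {1,3,5,6,7}
Are 0 and 3 in the same component? no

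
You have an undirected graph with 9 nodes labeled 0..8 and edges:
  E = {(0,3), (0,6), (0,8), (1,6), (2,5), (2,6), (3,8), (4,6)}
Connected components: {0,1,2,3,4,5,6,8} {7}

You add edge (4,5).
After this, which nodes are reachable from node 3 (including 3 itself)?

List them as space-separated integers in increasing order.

Before: nodes reachable from 3: {0,1,2,3,4,5,6,8}
Adding (4,5): both endpoints already in same component. Reachability from 3 unchanged.
After: nodes reachable from 3: {0,1,2,3,4,5,6,8}

Answer: 0 1 2 3 4 5 6 8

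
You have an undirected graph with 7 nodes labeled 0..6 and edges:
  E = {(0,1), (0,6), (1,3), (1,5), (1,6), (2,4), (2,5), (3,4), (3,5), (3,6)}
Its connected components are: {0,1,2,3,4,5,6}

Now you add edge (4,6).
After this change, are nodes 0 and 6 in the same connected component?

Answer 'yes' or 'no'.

Initial components: {0,1,2,3,4,5,6}
Adding edge (4,6): both already in same component {0,1,2,3,4,5,6}. No change.
New components: {0,1,2,3,4,5,6}
Are 0 and 6 in the same component? yes

Answer: yes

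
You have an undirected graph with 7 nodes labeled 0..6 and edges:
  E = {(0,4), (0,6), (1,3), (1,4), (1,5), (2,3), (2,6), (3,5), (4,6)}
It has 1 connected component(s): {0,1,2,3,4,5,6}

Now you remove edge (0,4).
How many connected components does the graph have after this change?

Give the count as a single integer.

Answer: 1

Derivation:
Initial component count: 1
Remove (0,4): not a bridge. Count unchanged: 1.
  After removal, components: {0,1,2,3,4,5,6}
New component count: 1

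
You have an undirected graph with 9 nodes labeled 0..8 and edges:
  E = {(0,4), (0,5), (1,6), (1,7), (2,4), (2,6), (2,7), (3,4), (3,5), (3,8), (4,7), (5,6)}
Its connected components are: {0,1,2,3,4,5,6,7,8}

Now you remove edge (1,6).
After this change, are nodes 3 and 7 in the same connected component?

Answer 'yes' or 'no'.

Initial components: {0,1,2,3,4,5,6,7,8}
Removing edge (1,6): not a bridge — component count unchanged at 1.
New components: {0,1,2,3,4,5,6,7,8}
Are 3 and 7 in the same component? yes

Answer: yes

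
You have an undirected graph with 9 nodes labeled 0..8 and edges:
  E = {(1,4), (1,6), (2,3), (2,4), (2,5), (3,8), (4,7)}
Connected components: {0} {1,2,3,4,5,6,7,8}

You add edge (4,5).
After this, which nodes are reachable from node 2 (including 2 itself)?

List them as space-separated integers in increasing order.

Before: nodes reachable from 2: {1,2,3,4,5,6,7,8}
Adding (4,5): both endpoints already in same component. Reachability from 2 unchanged.
After: nodes reachable from 2: {1,2,3,4,5,6,7,8}

Answer: 1 2 3 4 5 6 7 8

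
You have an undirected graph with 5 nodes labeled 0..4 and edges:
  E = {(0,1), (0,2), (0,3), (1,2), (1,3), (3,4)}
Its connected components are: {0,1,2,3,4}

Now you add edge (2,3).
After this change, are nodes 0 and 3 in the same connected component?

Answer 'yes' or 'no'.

Initial components: {0,1,2,3,4}
Adding edge (2,3): both already in same component {0,1,2,3,4}. No change.
New components: {0,1,2,3,4}
Are 0 and 3 in the same component? yes

Answer: yes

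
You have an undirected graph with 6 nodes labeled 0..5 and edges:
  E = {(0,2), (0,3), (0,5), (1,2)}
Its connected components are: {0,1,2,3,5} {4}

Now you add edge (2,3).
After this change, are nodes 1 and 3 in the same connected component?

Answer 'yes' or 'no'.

Initial components: {0,1,2,3,5} {4}
Adding edge (2,3): both already in same component {0,1,2,3,5}. No change.
New components: {0,1,2,3,5} {4}
Are 1 and 3 in the same component? yes

Answer: yes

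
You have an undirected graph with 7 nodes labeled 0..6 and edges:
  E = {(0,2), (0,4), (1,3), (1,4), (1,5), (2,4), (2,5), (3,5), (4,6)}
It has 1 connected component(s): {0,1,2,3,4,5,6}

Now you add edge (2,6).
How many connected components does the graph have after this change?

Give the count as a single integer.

Initial component count: 1
Add (2,6): endpoints already in same component. Count unchanged: 1.
New component count: 1

Answer: 1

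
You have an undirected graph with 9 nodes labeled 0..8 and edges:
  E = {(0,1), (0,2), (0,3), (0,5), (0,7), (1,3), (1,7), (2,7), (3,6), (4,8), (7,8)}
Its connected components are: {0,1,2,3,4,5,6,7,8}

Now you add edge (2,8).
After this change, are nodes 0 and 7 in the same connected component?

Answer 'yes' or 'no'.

Answer: yes

Derivation:
Initial components: {0,1,2,3,4,5,6,7,8}
Adding edge (2,8): both already in same component {0,1,2,3,4,5,6,7,8}. No change.
New components: {0,1,2,3,4,5,6,7,8}
Are 0 and 7 in the same component? yes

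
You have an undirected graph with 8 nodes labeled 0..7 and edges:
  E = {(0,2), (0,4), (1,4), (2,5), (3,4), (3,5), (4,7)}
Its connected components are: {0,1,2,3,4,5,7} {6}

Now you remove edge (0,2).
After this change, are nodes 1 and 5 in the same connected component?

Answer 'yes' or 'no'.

Answer: yes

Derivation:
Initial components: {0,1,2,3,4,5,7} {6}
Removing edge (0,2): not a bridge — component count unchanged at 2.
New components: {0,1,2,3,4,5,7} {6}
Are 1 and 5 in the same component? yes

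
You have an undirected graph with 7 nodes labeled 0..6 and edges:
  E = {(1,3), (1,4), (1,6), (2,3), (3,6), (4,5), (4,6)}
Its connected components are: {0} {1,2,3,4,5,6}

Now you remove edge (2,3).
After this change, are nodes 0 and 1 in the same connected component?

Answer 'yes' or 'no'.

Initial components: {0} {1,2,3,4,5,6}
Removing edge (2,3): it was a bridge — component count 2 -> 3.
New components: {0} {1,3,4,5,6} {2}
Are 0 and 1 in the same component? no

Answer: no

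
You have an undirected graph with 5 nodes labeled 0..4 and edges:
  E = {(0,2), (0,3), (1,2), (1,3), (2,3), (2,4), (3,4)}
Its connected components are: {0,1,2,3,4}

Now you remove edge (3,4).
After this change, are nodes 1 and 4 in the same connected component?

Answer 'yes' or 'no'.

Initial components: {0,1,2,3,4}
Removing edge (3,4): not a bridge — component count unchanged at 1.
New components: {0,1,2,3,4}
Are 1 and 4 in the same component? yes

Answer: yes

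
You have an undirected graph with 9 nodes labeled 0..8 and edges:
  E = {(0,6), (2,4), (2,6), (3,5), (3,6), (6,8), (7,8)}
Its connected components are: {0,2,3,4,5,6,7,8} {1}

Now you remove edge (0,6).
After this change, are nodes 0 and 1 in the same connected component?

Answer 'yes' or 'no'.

Initial components: {0,2,3,4,5,6,7,8} {1}
Removing edge (0,6): it was a bridge — component count 2 -> 3.
New components: {0} {1} {2,3,4,5,6,7,8}
Are 0 and 1 in the same component? no

Answer: no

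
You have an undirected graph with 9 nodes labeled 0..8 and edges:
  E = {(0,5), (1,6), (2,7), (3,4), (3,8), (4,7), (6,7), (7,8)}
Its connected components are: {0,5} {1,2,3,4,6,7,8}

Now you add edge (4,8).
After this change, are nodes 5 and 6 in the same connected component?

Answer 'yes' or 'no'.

Initial components: {0,5} {1,2,3,4,6,7,8}
Adding edge (4,8): both already in same component {1,2,3,4,6,7,8}. No change.
New components: {0,5} {1,2,3,4,6,7,8}
Are 5 and 6 in the same component? no

Answer: no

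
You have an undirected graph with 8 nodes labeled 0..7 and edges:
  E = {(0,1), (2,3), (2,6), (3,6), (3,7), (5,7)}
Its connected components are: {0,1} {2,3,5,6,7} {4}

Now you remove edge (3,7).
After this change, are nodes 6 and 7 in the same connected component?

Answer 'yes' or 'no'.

Initial components: {0,1} {2,3,5,6,7} {4}
Removing edge (3,7): it was a bridge — component count 3 -> 4.
New components: {0,1} {2,3,6} {4} {5,7}
Are 6 and 7 in the same component? no

Answer: no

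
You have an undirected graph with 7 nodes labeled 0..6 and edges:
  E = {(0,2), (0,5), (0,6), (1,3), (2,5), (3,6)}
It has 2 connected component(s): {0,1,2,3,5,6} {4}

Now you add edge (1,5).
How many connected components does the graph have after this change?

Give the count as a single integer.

Answer: 2

Derivation:
Initial component count: 2
Add (1,5): endpoints already in same component. Count unchanged: 2.
New component count: 2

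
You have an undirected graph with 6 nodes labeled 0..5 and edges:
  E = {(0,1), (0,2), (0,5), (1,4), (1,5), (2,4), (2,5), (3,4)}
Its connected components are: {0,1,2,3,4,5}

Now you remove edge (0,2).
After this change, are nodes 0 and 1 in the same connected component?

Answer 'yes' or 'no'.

Answer: yes

Derivation:
Initial components: {0,1,2,3,4,5}
Removing edge (0,2): not a bridge — component count unchanged at 1.
New components: {0,1,2,3,4,5}
Are 0 and 1 in the same component? yes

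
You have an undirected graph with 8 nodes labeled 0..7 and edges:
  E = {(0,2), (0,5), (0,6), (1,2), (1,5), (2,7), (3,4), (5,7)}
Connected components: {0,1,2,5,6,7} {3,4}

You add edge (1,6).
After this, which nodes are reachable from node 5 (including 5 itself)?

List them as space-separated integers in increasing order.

Answer: 0 1 2 5 6 7

Derivation:
Before: nodes reachable from 5: {0,1,2,5,6,7}
Adding (1,6): both endpoints already in same component. Reachability from 5 unchanged.
After: nodes reachable from 5: {0,1,2,5,6,7}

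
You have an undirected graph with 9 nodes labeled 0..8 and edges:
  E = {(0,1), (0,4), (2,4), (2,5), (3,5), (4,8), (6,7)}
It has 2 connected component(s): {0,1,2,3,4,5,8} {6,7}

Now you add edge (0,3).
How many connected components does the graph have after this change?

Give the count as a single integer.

Initial component count: 2
Add (0,3): endpoints already in same component. Count unchanged: 2.
New component count: 2

Answer: 2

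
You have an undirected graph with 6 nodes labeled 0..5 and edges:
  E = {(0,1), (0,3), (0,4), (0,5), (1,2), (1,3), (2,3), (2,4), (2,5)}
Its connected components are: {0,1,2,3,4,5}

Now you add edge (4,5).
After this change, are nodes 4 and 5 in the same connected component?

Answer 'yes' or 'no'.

Initial components: {0,1,2,3,4,5}
Adding edge (4,5): both already in same component {0,1,2,3,4,5}. No change.
New components: {0,1,2,3,4,5}
Are 4 and 5 in the same component? yes

Answer: yes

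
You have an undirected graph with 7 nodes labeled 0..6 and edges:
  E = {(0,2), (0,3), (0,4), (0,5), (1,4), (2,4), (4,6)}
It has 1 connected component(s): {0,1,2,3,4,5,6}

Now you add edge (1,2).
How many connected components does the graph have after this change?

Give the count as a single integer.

Answer: 1

Derivation:
Initial component count: 1
Add (1,2): endpoints already in same component. Count unchanged: 1.
New component count: 1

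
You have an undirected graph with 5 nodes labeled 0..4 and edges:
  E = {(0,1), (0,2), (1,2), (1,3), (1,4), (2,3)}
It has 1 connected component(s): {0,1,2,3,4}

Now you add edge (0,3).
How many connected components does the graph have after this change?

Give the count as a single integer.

Answer: 1

Derivation:
Initial component count: 1
Add (0,3): endpoints already in same component. Count unchanged: 1.
New component count: 1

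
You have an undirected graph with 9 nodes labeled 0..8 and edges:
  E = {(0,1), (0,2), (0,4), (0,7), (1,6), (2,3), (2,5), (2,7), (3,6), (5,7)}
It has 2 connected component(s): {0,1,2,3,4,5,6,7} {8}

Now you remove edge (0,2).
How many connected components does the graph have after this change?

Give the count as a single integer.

Initial component count: 2
Remove (0,2): not a bridge. Count unchanged: 2.
  After removal, components: {0,1,2,3,4,5,6,7} {8}
New component count: 2

Answer: 2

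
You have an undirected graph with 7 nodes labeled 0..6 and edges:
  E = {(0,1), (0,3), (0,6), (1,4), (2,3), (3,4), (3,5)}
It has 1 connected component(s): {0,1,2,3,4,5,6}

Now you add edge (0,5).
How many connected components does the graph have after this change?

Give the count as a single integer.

Answer: 1

Derivation:
Initial component count: 1
Add (0,5): endpoints already in same component. Count unchanged: 1.
New component count: 1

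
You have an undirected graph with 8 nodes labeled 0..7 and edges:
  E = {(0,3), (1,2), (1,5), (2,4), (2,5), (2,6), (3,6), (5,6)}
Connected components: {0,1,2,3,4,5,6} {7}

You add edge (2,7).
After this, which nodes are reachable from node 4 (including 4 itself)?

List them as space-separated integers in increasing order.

Before: nodes reachable from 4: {0,1,2,3,4,5,6}
Adding (2,7): merges 4's component with another. Reachability grows.
After: nodes reachable from 4: {0,1,2,3,4,5,6,7}

Answer: 0 1 2 3 4 5 6 7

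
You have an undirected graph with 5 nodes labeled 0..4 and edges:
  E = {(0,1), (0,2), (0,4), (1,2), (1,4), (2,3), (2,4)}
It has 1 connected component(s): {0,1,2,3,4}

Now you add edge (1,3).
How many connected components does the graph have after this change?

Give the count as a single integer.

Initial component count: 1
Add (1,3): endpoints already in same component. Count unchanged: 1.
New component count: 1

Answer: 1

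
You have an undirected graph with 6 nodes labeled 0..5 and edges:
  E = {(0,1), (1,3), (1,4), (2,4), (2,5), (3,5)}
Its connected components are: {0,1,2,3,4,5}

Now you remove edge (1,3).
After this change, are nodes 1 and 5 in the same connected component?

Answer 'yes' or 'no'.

Initial components: {0,1,2,3,4,5}
Removing edge (1,3): not a bridge — component count unchanged at 1.
New components: {0,1,2,3,4,5}
Are 1 and 5 in the same component? yes

Answer: yes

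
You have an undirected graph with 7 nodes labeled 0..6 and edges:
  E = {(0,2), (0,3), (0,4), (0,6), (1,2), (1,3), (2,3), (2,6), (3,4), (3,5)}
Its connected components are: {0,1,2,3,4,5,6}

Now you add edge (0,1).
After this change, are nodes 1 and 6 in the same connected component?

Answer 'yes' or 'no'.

Answer: yes

Derivation:
Initial components: {0,1,2,3,4,5,6}
Adding edge (0,1): both already in same component {0,1,2,3,4,5,6}. No change.
New components: {0,1,2,3,4,5,6}
Are 1 and 6 in the same component? yes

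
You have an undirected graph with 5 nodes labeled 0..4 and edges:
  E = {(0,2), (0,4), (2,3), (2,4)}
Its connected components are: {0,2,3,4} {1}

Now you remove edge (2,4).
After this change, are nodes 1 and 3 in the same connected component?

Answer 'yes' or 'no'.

Answer: no

Derivation:
Initial components: {0,2,3,4} {1}
Removing edge (2,4): not a bridge — component count unchanged at 2.
New components: {0,2,3,4} {1}
Are 1 and 3 in the same component? no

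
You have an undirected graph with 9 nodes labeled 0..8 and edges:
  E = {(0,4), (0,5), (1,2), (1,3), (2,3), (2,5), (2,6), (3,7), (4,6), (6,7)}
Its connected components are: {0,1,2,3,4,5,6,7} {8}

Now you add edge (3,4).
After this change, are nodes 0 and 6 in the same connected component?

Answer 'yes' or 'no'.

Answer: yes

Derivation:
Initial components: {0,1,2,3,4,5,6,7} {8}
Adding edge (3,4): both already in same component {0,1,2,3,4,5,6,7}. No change.
New components: {0,1,2,3,4,5,6,7} {8}
Are 0 and 6 in the same component? yes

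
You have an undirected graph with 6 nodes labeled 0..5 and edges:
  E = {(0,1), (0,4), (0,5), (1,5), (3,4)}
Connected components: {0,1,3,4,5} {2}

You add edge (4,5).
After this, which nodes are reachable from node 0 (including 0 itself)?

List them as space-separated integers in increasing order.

Answer: 0 1 3 4 5

Derivation:
Before: nodes reachable from 0: {0,1,3,4,5}
Adding (4,5): both endpoints already in same component. Reachability from 0 unchanged.
After: nodes reachable from 0: {0,1,3,4,5}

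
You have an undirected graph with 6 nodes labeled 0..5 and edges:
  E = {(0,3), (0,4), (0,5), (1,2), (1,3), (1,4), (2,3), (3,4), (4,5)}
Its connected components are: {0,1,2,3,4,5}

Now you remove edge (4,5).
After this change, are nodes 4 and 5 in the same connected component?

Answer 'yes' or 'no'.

Initial components: {0,1,2,3,4,5}
Removing edge (4,5): not a bridge — component count unchanged at 1.
New components: {0,1,2,3,4,5}
Are 4 and 5 in the same component? yes

Answer: yes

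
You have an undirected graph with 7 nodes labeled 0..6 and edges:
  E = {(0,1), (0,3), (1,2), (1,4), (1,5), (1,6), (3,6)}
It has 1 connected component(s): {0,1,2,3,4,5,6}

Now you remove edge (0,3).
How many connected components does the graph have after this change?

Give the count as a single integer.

Initial component count: 1
Remove (0,3): not a bridge. Count unchanged: 1.
  After removal, components: {0,1,2,3,4,5,6}
New component count: 1

Answer: 1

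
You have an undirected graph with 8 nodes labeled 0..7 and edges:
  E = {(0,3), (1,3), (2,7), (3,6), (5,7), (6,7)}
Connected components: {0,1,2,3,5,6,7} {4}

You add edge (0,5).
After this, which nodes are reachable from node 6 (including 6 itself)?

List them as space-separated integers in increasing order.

Answer: 0 1 2 3 5 6 7

Derivation:
Before: nodes reachable from 6: {0,1,2,3,5,6,7}
Adding (0,5): both endpoints already in same component. Reachability from 6 unchanged.
After: nodes reachable from 6: {0,1,2,3,5,6,7}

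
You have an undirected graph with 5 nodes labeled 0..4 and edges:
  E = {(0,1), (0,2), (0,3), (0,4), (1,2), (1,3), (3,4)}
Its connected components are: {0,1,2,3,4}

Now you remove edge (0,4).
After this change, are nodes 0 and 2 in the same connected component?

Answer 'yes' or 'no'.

Answer: yes

Derivation:
Initial components: {0,1,2,3,4}
Removing edge (0,4): not a bridge — component count unchanged at 1.
New components: {0,1,2,3,4}
Are 0 and 2 in the same component? yes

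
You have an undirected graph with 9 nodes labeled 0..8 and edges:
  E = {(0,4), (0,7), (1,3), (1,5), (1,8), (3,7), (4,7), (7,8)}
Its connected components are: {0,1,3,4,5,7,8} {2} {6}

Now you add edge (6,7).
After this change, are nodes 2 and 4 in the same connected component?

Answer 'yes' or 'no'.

Answer: no

Derivation:
Initial components: {0,1,3,4,5,7,8} {2} {6}
Adding edge (6,7): merges {6} and {0,1,3,4,5,7,8}.
New components: {0,1,3,4,5,6,7,8} {2}
Are 2 and 4 in the same component? no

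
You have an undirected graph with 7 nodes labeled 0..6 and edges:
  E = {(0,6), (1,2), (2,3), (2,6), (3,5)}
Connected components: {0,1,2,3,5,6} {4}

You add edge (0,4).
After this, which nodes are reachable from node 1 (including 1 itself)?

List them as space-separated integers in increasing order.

Before: nodes reachable from 1: {0,1,2,3,5,6}
Adding (0,4): merges 1's component with another. Reachability grows.
After: nodes reachable from 1: {0,1,2,3,4,5,6}

Answer: 0 1 2 3 4 5 6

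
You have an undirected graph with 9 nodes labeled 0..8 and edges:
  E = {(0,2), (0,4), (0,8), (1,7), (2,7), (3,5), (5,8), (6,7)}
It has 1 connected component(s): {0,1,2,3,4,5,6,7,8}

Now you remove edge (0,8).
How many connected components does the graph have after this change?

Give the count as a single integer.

Initial component count: 1
Remove (0,8): it was a bridge. Count increases: 1 -> 2.
  After removal, components: {0,1,2,4,6,7} {3,5,8}
New component count: 2

Answer: 2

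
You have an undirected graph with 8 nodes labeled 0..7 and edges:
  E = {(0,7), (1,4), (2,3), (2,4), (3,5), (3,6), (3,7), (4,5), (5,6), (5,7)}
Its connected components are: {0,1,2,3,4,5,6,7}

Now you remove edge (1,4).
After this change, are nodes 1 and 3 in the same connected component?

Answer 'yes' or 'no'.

Answer: no

Derivation:
Initial components: {0,1,2,3,4,5,6,7}
Removing edge (1,4): it was a bridge — component count 1 -> 2.
New components: {0,2,3,4,5,6,7} {1}
Are 1 and 3 in the same component? no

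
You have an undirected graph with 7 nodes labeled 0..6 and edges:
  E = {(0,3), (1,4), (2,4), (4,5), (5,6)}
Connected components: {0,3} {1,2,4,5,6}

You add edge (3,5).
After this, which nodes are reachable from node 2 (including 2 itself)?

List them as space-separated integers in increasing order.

Before: nodes reachable from 2: {1,2,4,5,6}
Adding (3,5): merges 2's component with another. Reachability grows.
After: nodes reachable from 2: {0,1,2,3,4,5,6}

Answer: 0 1 2 3 4 5 6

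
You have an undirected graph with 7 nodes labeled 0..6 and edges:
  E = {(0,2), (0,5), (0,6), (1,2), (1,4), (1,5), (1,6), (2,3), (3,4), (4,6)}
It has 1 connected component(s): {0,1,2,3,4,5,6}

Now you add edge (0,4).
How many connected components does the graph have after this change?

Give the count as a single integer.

Initial component count: 1
Add (0,4): endpoints already in same component. Count unchanged: 1.
New component count: 1

Answer: 1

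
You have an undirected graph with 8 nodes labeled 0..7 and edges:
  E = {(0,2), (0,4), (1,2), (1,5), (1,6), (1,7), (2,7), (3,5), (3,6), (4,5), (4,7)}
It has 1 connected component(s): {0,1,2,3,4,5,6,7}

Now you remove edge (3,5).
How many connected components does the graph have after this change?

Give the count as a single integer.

Answer: 1

Derivation:
Initial component count: 1
Remove (3,5): not a bridge. Count unchanged: 1.
  After removal, components: {0,1,2,3,4,5,6,7}
New component count: 1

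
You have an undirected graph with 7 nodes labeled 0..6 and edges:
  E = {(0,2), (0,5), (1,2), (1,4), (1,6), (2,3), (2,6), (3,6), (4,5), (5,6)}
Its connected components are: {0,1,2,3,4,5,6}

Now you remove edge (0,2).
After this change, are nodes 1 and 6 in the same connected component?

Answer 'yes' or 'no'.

Initial components: {0,1,2,3,4,5,6}
Removing edge (0,2): not a bridge — component count unchanged at 1.
New components: {0,1,2,3,4,5,6}
Are 1 and 6 in the same component? yes

Answer: yes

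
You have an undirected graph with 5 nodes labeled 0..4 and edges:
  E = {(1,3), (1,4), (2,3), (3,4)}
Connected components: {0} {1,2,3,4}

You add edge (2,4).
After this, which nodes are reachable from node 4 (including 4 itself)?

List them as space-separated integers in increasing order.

Answer: 1 2 3 4

Derivation:
Before: nodes reachable from 4: {1,2,3,4}
Adding (2,4): both endpoints already in same component. Reachability from 4 unchanged.
After: nodes reachable from 4: {1,2,3,4}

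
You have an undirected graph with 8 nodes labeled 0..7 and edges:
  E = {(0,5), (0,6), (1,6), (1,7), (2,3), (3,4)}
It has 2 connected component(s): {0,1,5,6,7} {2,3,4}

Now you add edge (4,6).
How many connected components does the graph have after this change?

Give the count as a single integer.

Initial component count: 2
Add (4,6): merges two components. Count decreases: 2 -> 1.
New component count: 1

Answer: 1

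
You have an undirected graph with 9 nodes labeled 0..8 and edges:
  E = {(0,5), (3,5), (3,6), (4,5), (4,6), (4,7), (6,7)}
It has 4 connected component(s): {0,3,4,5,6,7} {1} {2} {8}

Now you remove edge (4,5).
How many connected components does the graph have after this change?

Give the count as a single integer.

Answer: 4

Derivation:
Initial component count: 4
Remove (4,5): not a bridge. Count unchanged: 4.
  After removal, components: {0,3,4,5,6,7} {1} {2} {8}
New component count: 4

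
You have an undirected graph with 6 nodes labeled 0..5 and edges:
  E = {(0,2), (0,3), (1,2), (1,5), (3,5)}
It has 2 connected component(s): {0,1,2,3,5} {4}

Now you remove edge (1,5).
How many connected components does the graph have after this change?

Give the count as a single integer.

Answer: 2

Derivation:
Initial component count: 2
Remove (1,5): not a bridge. Count unchanged: 2.
  After removal, components: {0,1,2,3,5} {4}
New component count: 2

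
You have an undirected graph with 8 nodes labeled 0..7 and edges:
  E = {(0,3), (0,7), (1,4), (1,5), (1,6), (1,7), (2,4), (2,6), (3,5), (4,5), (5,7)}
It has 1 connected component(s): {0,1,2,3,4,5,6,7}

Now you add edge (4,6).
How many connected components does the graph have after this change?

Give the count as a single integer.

Initial component count: 1
Add (4,6): endpoints already in same component. Count unchanged: 1.
New component count: 1

Answer: 1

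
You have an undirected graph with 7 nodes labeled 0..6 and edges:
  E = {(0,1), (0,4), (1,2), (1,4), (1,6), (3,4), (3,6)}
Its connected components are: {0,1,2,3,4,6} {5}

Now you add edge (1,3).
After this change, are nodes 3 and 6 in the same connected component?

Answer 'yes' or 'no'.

Answer: yes

Derivation:
Initial components: {0,1,2,3,4,6} {5}
Adding edge (1,3): both already in same component {0,1,2,3,4,6}. No change.
New components: {0,1,2,3,4,6} {5}
Are 3 and 6 in the same component? yes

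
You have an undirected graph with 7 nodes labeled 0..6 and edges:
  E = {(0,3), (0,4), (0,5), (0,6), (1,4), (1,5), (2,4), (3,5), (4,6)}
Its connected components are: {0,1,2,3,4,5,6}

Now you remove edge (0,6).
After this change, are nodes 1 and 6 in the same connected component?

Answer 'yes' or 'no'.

Answer: yes

Derivation:
Initial components: {0,1,2,3,4,5,6}
Removing edge (0,6): not a bridge — component count unchanged at 1.
New components: {0,1,2,3,4,5,6}
Are 1 and 6 in the same component? yes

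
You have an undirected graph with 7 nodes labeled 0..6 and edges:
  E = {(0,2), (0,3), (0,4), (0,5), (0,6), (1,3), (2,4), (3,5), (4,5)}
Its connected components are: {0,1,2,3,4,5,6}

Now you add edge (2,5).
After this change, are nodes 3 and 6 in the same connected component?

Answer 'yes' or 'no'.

Initial components: {0,1,2,3,4,5,6}
Adding edge (2,5): both already in same component {0,1,2,3,4,5,6}. No change.
New components: {0,1,2,3,4,5,6}
Are 3 and 6 in the same component? yes

Answer: yes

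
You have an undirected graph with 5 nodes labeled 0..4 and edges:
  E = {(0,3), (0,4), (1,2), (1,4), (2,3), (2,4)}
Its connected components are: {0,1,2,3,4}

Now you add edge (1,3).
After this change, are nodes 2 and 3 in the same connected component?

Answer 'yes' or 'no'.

Initial components: {0,1,2,3,4}
Adding edge (1,3): both already in same component {0,1,2,3,4}. No change.
New components: {0,1,2,3,4}
Are 2 and 3 in the same component? yes

Answer: yes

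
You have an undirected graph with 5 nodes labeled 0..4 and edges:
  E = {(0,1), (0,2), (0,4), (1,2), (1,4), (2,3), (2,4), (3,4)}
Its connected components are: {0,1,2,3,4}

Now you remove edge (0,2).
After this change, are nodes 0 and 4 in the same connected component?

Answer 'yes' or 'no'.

Answer: yes

Derivation:
Initial components: {0,1,2,3,4}
Removing edge (0,2): not a bridge — component count unchanged at 1.
New components: {0,1,2,3,4}
Are 0 and 4 in the same component? yes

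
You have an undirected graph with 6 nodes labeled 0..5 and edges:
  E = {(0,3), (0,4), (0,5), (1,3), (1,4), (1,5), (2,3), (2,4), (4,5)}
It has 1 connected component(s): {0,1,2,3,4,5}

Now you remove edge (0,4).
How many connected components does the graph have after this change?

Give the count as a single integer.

Initial component count: 1
Remove (0,4): not a bridge. Count unchanged: 1.
  After removal, components: {0,1,2,3,4,5}
New component count: 1

Answer: 1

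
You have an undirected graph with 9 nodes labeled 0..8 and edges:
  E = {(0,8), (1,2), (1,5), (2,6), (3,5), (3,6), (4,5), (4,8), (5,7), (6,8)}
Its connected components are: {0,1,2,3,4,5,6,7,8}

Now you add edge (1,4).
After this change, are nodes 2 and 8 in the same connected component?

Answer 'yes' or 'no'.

Initial components: {0,1,2,3,4,5,6,7,8}
Adding edge (1,4): both already in same component {0,1,2,3,4,5,6,7,8}. No change.
New components: {0,1,2,3,4,5,6,7,8}
Are 2 and 8 in the same component? yes

Answer: yes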